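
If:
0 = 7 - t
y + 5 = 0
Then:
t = 7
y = -5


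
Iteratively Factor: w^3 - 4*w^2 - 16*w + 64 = (w + 4)*(w^2 - 8*w + 16) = (w - 4)*(w + 4)*(w - 4)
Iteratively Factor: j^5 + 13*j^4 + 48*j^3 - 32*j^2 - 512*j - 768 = (j + 4)*(j^4 + 9*j^3 + 12*j^2 - 80*j - 192) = (j + 4)^2*(j^3 + 5*j^2 - 8*j - 48) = (j + 4)^3*(j^2 + j - 12) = (j + 4)^4*(j - 3)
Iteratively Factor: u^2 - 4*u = (u - 4)*(u)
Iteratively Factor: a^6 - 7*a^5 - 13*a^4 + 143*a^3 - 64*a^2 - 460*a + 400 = (a + 4)*(a^5 - 11*a^4 + 31*a^3 + 19*a^2 - 140*a + 100) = (a + 2)*(a + 4)*(a^4 - 13*a^3 + 57*a^2 - 95*a + 50) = (a - 2)*(a + 2)*(a + 4)*(a^3 - 11*a^2 + 35*a - 25) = (a - 2)*(a - 1)*(a + 2)*(a + 4)*(a^2 - 10*a + 25) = (a - 5)*(a - 2)*(a - 1)*(a + 2)*(a + 4)*(a - 5)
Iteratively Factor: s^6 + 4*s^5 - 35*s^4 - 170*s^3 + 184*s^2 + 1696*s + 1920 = (s - 5)*(s^5 + 9*s^4 + 10*s^3 - 120*s^2 - 416*s - 384) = (s - 5)*(s + 3)*(s^4 + 6*s^3 - 8*s^2 - 96*s - 128) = (s - 5)*(s + 3)*(s + 4)*(s^3 + 2*s^2 - 16*s - 32) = (s - 5)*(s + 3)*(s + 4)^2*(s^2 - 2*s - 8) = (s - 5)*(s - 4)*(s + 3)*(s + 4)^2*(s + 2)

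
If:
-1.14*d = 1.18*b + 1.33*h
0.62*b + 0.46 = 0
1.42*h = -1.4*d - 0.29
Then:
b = -0.74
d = -6.70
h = 6.40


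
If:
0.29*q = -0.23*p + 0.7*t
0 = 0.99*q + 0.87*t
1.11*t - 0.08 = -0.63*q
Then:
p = 0.60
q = -0.13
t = 0.14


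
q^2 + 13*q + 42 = (q + 6)*(q + 7)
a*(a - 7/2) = a^2 - 7*a/2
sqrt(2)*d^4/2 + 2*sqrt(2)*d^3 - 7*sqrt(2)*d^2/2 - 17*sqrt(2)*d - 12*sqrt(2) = (d/2 + 1)*(d - 3)*(d + 4)*(sqrt(2)*d + sqrt(2))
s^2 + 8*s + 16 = (s + 4)^2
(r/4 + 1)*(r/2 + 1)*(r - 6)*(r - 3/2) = r^4/8 - 3*r^3/16 - 7*r^2/2 - 3*r/4 + 9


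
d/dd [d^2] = 2*d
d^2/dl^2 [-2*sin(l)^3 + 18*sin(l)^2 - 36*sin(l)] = 18*sin(l)^3 - 72*sin(l)^2 + 24*sin(l) + 36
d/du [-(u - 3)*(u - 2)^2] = (8 - 3*u)*(u - 2)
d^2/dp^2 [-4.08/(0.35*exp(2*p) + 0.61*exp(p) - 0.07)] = (-4.08*(0.7*exp(p) + 0.61)*(1.4*exp(p) + 1.22)*exp(p) + (5.712*exp(p) + 2.4888)*(0.35*exp(2*p) + 0.61*exp(p) - 0.07))*exp(p)/(0.35*exp(2*p) + 0.61*exp(p) - 0.07)^3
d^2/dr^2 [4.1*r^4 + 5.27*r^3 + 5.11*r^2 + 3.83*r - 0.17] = 49.2*r^2 + 31.62*r + 10.22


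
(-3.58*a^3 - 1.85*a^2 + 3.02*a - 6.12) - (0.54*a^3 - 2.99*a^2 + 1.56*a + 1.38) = -4.12*a^3 + 1.14*a^2 + 1.46*a - 7.5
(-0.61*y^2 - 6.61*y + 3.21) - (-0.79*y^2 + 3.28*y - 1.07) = 0.18*y^2 - 9.89*y + 4.28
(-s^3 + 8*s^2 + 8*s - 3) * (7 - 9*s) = 9*s^4 - 79*s^3 - 16*s^2 + 83*s - 21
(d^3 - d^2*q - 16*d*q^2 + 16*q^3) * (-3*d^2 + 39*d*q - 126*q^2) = -3*d^5 + 42*d^4*q - 117*d^3*q^2 - 546*d^2*q^3 + 2640*d*q^4 - 2016*q^5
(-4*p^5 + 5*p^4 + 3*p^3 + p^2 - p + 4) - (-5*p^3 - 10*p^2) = -4*p^5 + 5*p^4 + 8*p^3 + 11*p^2 - p + 4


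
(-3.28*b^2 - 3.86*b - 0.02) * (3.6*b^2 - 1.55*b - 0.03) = -11.808*b^4 - 8.812*b^3 + 6.0094*b^2 + 0.1468*b + 0.0006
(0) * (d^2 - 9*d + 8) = 0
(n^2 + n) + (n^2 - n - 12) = 2*n^2 - 12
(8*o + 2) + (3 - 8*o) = 5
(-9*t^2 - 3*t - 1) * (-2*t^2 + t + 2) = 18*t^4 - 3*t^3 - 19*t^2 - 7*t - 2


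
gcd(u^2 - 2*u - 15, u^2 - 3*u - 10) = u - 5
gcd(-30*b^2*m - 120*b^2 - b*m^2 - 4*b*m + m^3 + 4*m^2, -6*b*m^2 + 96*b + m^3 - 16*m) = 6*b*m + 24*b - m^2 - 4*m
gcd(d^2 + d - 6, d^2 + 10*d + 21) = d + 3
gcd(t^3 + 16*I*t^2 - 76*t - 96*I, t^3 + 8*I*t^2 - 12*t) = t^2 + 8*I*t - 12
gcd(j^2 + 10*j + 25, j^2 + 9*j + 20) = j + 5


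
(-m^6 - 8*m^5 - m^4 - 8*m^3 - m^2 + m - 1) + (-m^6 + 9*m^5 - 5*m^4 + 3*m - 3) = -2*m^6 + m^5 - 6*m^4 - 8*m^3 - m^2 + 4*m - 4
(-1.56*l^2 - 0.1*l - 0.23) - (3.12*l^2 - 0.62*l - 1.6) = -4.68*l^2 + 0.52*l + 1.37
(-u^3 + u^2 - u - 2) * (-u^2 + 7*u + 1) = u^5 - 8*u^4 + 7*u^3 - 4*u^2 - 15*u - 2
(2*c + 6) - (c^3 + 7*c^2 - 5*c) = -c^3 - 7*c^2 + 7*c + 6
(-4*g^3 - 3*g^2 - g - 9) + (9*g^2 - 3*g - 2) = -4*g^3 + 6*g^2 - 4*g - 11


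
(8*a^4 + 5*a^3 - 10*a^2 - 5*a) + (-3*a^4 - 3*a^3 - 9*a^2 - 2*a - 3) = 5*a^4 + 2*a^3 - 19*a^2 - 7*a - 3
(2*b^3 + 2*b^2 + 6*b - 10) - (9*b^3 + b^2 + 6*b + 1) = -7*b^3 + b^2 - 11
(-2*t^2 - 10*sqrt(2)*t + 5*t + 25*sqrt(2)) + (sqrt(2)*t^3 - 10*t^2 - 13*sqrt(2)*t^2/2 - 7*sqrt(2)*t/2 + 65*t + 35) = sqrt(2)*t^3 - 12*t^2 - 13*sqrt(2)*t^2/2 - 27*sqrt(2)*t/2 + 70*t + 35 + 25*sqrt(2)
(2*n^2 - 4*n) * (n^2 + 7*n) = 2*n^4 + 10*n^3 - 28*n^2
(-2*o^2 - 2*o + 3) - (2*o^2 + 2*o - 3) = -4*o^2 - 4*o + 6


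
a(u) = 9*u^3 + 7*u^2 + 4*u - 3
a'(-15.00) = 5869.00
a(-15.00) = -28863.00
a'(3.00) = 289.00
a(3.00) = 315.00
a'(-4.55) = 499.27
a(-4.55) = -724.05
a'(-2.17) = 100.76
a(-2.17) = -70.68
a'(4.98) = 743.33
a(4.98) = 1302.08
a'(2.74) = 245.07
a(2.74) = 245.65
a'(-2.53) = 141.40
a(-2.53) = -114.06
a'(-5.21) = 663.95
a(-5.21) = -1106.62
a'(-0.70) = 7.43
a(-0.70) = -5.46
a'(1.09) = 51.34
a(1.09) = 21.33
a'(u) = 27*u^2 + 14*u + 4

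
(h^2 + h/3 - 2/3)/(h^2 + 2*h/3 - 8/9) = 3*(h + 1)/(3*h + 4)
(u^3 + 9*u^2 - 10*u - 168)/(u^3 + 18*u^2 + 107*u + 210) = (u - 4)/(u + 5)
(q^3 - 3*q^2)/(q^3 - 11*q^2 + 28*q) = q*(q - 3)/(q^2 - 11*q + 28)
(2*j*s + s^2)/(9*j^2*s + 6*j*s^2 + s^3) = (2*j + s)/(9*j^2 + 6*j*s + s^2)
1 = 1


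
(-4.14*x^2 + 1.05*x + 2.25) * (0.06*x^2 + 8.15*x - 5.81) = -0.2484*x^4 - 33.678*x^3 + 32.7459*x^2 + 12.237*x - 13.0725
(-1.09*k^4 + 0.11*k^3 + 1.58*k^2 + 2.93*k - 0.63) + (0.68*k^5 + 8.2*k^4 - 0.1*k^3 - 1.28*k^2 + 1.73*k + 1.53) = 0.68*k^5 + 7.11*k^4 + 0.01*k^3 + 0.3*k^2 + 4.66*k + 0.9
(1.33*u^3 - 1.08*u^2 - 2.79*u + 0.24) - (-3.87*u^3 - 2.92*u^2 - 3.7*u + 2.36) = 5.2*u^3 + 1.84*u^2 + 0.91*u - 2.12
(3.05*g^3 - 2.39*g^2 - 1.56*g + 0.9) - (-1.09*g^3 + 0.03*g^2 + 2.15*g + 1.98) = 4.14*g^3 - 2.42*g^2 - 3.71*g - 1.08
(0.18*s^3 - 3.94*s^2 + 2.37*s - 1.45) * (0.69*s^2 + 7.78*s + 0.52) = 0.1242*s^5 - 1.3182*s^4 - 28.9243*s^3 + 15.3893*s^2 - 10.0486*s - 0.754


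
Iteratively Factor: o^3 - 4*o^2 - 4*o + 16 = (o + 2)*(o^2 - 6*o + 8) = (o - 2)*(o + 2)*(o - 4)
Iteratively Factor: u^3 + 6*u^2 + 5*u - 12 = (u + 3)*(u^2 + 3*u - 4) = (u - 1)*(u + 3)*(u + 4)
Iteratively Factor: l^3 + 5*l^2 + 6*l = (l)*(l^2 + 5*l + 6) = l*(l + 2)*(l + 3)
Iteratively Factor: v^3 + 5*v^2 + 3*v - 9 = (v - 1)*(v^2 + 6*v + 9) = (v - 1)*(v + 3)*(v + 3)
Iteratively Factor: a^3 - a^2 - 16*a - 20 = (a + 2)*(a^2 - 3*a - 10) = (a - 5)*(a + 2)*(a + 2)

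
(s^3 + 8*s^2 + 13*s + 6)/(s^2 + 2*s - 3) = (s^3 + 8*s^2 + 13*s + 6)/(s^2 + 2*s - 3)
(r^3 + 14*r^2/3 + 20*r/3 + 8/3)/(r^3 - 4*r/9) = 3*(r^2 + 4*r + 4)/(r*(3*r - 2))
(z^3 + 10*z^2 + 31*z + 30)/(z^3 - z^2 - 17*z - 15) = (z^2 + 7*z + 10)/(z^2 - 4*z - 5)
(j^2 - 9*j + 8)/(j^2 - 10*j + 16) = (j - 1)/(j - 2)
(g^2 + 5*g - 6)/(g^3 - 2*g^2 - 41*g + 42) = 1/(g - 7)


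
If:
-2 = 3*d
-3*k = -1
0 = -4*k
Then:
No Solution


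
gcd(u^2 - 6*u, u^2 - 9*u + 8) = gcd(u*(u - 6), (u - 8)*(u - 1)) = 1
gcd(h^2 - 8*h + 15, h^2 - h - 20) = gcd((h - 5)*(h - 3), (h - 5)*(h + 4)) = h - 5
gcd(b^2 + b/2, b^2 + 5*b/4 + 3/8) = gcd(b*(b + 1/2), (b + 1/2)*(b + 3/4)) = b + 1/2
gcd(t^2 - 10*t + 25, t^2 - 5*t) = t - 5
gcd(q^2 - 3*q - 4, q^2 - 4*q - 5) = q + 1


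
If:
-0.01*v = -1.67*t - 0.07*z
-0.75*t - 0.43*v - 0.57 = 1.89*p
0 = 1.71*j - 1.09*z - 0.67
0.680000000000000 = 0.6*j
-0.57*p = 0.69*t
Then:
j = 1.13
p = 0.07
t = -0.06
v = -1.53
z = 1.16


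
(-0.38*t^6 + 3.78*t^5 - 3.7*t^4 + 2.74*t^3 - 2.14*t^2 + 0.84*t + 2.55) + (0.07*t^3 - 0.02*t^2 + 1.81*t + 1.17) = -0.38*t^6 + 3.78*t^5 - 3.7*t^4 + 2.81*t^3 - 2.16*t^2 + 2.65*t + 3.72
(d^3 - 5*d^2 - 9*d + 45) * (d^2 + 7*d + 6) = d^5 + 2*d^4 - 38*d^3 - 48*d^2 + 261*d + 270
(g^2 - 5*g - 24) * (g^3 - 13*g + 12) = g^5 - 5*g^4 - 37*g^3 + 77*g^2 + 252*g - 288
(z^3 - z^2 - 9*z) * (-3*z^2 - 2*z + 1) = -3*z^5 + z^4 + 30*z^3 + 17*z^2 - 9*z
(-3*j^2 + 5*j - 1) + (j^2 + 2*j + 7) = -2*j^2 + 7*j + 6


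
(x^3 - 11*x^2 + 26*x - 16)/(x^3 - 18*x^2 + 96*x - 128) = (x - 1)/(x - 8)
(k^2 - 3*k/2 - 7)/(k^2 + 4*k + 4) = (k - 7/2)/(k + 2)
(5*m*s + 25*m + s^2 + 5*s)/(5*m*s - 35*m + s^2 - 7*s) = (s + 5)/(s - 7)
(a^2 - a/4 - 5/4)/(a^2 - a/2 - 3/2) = (4*a - 5)/(2*(2*a - 3))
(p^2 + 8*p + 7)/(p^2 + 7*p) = (p + 1)/p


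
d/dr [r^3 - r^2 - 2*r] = 3*r^2 - 2*r - 2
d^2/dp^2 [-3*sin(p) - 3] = 3*sin(p)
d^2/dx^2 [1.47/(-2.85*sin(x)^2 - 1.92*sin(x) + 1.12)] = (47.7603*sin(x)^4 + 24.13152*sin(x)^3 - 47.452482*sin(x)^2 - 45.101952*sin(x) - 20.222496)/(2.85*sin(x)^2 + 1.92*sin(x) - 1.12)^3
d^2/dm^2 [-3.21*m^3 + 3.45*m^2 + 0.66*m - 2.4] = 6.9 - 19.26*m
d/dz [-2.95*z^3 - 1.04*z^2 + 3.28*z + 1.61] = -8.85*z^2 - 2.08*z + 3.28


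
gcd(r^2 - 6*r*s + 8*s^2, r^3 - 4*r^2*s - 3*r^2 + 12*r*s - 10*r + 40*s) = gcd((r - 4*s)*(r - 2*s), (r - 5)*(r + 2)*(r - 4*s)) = r - 4*s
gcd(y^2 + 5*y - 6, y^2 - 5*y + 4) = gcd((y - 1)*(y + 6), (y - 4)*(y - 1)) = y - 1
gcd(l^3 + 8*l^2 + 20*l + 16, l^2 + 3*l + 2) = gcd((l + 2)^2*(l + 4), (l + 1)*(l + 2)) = l + 2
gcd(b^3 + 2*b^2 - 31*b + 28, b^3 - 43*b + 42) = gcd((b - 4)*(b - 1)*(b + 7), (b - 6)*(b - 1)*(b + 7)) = b^2 + 6*b - 7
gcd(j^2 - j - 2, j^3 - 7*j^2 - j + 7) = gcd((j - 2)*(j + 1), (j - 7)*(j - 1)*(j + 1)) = j + 1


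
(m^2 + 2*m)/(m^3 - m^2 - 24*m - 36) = m/(m^2 - 3*m - 18)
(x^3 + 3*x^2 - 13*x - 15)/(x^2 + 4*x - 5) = (x^2 - 2*x - 3)/(x - 1)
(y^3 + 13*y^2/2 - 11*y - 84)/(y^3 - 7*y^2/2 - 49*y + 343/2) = (y^2 + 10*y + 24)/(y^2 - 49)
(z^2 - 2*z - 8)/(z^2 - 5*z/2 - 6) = 2*(z + 2)/(2*z + 3)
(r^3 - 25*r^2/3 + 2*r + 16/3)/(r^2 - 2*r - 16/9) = 3*(r^2 - 9*r + 8)/(3*r - 8)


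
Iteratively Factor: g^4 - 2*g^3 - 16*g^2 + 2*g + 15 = (g + 1)*(g^3 - 3*g^2 - 13*g + 15) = (g - 5)*(g + 1)*(g^2 + 2*g - 3) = (g - 5)*(g + 1)*(g + 3)*(g - 1)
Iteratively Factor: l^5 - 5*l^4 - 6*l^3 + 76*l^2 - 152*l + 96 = (l - 3)*(l^4 - 2*l^3 - 12*l^2 + 40*l - 32) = (l - 3)*(l - 2)*(l^3 - 12*l + 16) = (l - 3)*(l - 2)^2*(l^2 + 2*l - 8) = (l - 3)*(l - 2)^3*(l + 4)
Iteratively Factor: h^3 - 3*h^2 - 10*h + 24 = (h - 2)*(h^2 - h - 12) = (h - 2)*(h + 3)*(h - 4)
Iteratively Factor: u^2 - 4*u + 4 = (u - 2)*(u - 2)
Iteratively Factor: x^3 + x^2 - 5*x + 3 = (x - 1)*(x^2 + 2*x - 3) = (x - 1)*(x + 3)*(x - 1)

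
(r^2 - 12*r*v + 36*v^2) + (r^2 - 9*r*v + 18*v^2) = 2*r^2 - 21*r*v + 54*v^2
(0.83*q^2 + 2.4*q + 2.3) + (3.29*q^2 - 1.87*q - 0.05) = 4.12*q^2 + 0.53*q + 2.25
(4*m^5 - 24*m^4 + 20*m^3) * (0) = 0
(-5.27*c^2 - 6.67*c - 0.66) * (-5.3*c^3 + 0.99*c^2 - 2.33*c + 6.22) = 27.931*c^5 + 30.1337*c^4 + 9.1738*c^3 - 17.8917*c^2 - 39.9496*c - 4.1052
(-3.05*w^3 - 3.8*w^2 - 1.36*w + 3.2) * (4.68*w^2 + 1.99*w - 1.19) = -14.274*w^5 - 23.8535*w^4 - 10.2973*w^3 + 16.7916*w^2 + 7.9864*w - 3.808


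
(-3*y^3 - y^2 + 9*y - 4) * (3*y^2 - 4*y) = -9*y^5 + 9*y^4 + 31*y^3 - 48*y^2 + 16*y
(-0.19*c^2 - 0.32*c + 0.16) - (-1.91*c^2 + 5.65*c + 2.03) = 1.72*c^2 - 5.97*c - 1.87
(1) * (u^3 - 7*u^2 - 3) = u^3 - 7*u^2 - 3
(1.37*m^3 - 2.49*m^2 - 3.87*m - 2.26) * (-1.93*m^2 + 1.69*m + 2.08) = -2.6441*m^5 + 7.121*m^4 + 6.1106*m^3 - 7.3577*m^2 - 11.869*m - 4.7008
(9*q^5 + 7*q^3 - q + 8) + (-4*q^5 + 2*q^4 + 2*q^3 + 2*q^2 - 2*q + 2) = 5*q^5 + 2*q^4 + 9*q^3 + 2*q^2 - 3*q + 10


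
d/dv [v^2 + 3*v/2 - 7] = 2*v + 3/2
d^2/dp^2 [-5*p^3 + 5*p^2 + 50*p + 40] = 10 - 30*p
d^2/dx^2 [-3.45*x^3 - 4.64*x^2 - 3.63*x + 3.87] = -20.7*x - 9.28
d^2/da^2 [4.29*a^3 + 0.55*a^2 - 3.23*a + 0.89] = 25.74*a + 1.1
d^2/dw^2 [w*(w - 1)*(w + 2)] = 6*w + 2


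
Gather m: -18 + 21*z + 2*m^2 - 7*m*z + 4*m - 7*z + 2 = 2*m^2 + m*(4 - 7*z) + 14*z - 16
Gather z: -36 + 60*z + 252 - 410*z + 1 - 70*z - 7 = 210 - 420*z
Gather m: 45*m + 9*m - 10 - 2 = 54*m - 12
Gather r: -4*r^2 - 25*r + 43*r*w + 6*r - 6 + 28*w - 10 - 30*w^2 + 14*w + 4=-4*r^2 + r*(43*w - 19) - 30*w^2 + 42*w - 12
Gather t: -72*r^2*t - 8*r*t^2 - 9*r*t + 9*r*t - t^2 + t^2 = -72*r^2*t - 8*r*t^2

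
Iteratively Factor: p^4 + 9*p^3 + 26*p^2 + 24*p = (p + 3)*(p^3 + 6*p^2 + 8*p) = p*(p + 3)*(p^2 + 6*p + 8) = p*(p + 3)*(p + 4)*(p + 2)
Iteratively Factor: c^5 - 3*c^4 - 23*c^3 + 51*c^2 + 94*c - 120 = (c - 1)*(c^4 - 2*c^3 - 25*c^2 + 26*c + 120) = (c - 3)*(c - 1)*(c^3 + c^2 - 22*c - 40) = (c - 3)*(c - 1)*(c + 4)*(c^2 - 3*c - 10) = (c - 3)*(c - 1)*(c + 2)*(c + 4)*(c - 5)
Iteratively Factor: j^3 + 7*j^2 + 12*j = (j + 4)*(j^2 + 3*j) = (j + 3)*(j + 4)*(j)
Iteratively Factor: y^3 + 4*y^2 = (y)*(y^2 + 4*y) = y^2*(y + 4)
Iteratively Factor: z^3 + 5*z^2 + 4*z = (z + 1)*(z^2 + 4*z) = (z + 1)*(z + 4)*(z)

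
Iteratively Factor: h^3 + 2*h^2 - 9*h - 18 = (h - 3)*(h^2 + 5*h + 6) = (h - 3)*(h + 3)*(h + 2)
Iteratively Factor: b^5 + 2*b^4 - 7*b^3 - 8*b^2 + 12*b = (b + 2)*(b^4 - 7*b^2 + 6*b) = b*(b + 2)*(b^3 - 7*b + 6) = b*(b - 2)*(b + 2)*(b^2 + 2*b - 3) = b*(b - 2)*(b - 1)*(b + 2)*(b + 3)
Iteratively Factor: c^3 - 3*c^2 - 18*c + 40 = (c - 2)*(c^2 - c - 20) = (c - 2)*(c + 4)*(c - 5)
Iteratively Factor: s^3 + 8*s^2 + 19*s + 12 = (s + 4)*(s^2 + 4*s + 3) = (s + 1)*(s + 4)*(s + 3)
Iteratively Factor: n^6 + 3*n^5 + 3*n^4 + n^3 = (n + 1)*(n^5 + 2*n^4 + n^3) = n*(n + 1)*(n^4 + 2*n^3 + n^2) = n^2*(n + 1)*(n^3 + 2*n^2 + n) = n^2*(n + 1)^2*(n^2 + n) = n^3*(n + 1)^2*(n + 1)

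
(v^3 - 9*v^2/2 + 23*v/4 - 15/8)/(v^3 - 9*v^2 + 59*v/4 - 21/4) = (v - 5/2)/(v - 7)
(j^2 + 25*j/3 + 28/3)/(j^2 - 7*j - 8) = (3*j^2 + 25*j + 28)/(3*(j^2 - 7*j - 8))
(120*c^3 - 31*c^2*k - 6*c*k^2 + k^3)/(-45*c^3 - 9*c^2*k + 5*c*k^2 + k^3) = (-8*c + k)/(3*c + k)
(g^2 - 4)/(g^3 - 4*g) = 1/g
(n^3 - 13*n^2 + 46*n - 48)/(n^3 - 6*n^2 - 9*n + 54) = (n^2 - 10*n + 16)/(n^2 - 3*n - 18)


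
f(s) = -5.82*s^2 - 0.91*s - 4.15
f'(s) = -11.64*s - 0.91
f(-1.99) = -25.39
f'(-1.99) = 22.25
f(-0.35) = -4.54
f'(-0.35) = 3.16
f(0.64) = -7.12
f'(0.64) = -8.36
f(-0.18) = -4.17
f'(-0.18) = 1.19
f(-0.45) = -4.92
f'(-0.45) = 4.33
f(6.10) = -226.26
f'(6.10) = -71.91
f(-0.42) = -4.79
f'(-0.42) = 3.98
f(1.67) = -21.90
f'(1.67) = -20.35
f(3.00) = -59.26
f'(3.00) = -35.83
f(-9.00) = -467.38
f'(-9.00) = 103.85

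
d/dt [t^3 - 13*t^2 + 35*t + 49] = 3*t^2 - 26*t + 35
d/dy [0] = 0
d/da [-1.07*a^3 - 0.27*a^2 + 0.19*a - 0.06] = -3.21*a^2 - 0.54*a + 0.19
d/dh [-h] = -1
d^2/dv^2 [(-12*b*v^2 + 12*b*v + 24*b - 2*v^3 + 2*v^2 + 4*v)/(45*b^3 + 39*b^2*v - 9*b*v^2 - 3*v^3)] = 4*((3*(b + v)*(-6*b*v^2 + 6*b*v + 12*b - v^3 + v^2 + 2*v) + (-13*b^2 + 6*b*v + 3*v^2)*(-12*b*v + 6*b - 3*v^2 + 2*v + 2))*(15*b^3 + 13*b^2*v - 3*b*v^2 - v^3) + (-6*b - 3*v + 1)*(15*b^3 + 13*b^2*v - 3*b*v^2 - v^3)^2 + (-13*b^2 + 6*b*v + 3*v^2)^2*(-6*b*v^2 + 6*b*v + 12*b - v^3 + v^2 + 2*v))/(3*(15*b^3 + 13*b^2*v - 3*b*v^2 - v^3)^3)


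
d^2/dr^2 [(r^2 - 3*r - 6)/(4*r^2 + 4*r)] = (-2*r^3 - 9*r^2 - 9*r - 3)/(r^3*(r^3 + 3*r^2 + 3*r + 1))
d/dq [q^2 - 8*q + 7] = 2*q - 8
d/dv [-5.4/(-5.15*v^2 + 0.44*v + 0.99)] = (2.376 - 55.62*v)/(-5.15*v^2 + 0.44*v + 0.99)^2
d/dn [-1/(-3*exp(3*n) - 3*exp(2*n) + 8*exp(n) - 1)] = (-9*exp(2*n) - 6*exp(n) + 8)*exp(n)/(3*exp(3*n) + 3*exp(2*n) - 8*exp(n) + 1)^2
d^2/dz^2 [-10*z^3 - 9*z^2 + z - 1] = -60*z - 18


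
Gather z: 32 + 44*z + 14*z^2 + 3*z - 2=14*z^2 + 47*z + 30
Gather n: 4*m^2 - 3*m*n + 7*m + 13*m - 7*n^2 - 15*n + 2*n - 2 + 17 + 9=4*m^2 + 20*m - 7*n^2 + n*(-3*m - 13) + 24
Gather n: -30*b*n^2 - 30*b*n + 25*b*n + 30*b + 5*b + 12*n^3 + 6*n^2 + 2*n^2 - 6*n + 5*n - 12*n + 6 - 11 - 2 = 35*b + 12*n^3 + n^2*(8 - 30*b) + n*(-5*b - 13) - 7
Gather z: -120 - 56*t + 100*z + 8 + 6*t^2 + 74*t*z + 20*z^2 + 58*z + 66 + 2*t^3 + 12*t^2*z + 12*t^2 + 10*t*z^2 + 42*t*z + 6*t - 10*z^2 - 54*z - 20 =2*t^3 + 18*t^2 - 50*t + z^2*(10*t + 10) + z*(12*t^2 + 116*t + 104) - 66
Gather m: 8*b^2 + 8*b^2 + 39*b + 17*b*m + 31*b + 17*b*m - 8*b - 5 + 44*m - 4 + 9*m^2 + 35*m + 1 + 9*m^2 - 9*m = 16*b^2 + 62*b + 18*m^2 + m*(34*b + 70) - 8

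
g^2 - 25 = (g - 5)*(g + 5)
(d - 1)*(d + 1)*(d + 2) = d^3 + 2*d^2 - d - 2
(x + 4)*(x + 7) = x^2 + 11*x + 28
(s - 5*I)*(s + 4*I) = s^2 - I*s + 20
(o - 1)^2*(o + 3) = o^3 + o^2 - 5*o + 3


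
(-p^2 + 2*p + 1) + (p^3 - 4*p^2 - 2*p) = p^3 - 5*p^2 + 1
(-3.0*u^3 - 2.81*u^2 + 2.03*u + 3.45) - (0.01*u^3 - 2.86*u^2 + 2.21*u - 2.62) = -3.01*u^3 + 0.0499999999999998*u^2 - 0.18*u + 6.07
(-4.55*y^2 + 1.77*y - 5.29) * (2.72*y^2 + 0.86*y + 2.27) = -12.376*y^4 + 0.9014*y^3 - 23.1951*y^2 - 0.5315*y - 12.0083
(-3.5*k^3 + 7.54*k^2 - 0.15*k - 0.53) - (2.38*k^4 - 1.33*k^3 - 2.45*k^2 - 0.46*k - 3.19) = -2.38*k^4 - 2.17*k^3 + 9.99*k^2 + 0.31*k + 2.66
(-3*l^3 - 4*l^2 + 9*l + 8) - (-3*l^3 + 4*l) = -4*l^2 + 5*l + 8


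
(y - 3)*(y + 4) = y^2 + y - 12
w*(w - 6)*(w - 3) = w^3 - 9*w^2 + 18*w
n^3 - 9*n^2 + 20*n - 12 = (n - 6)*(n - 2)*(n - 1)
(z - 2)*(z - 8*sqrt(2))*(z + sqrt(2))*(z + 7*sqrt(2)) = z^4 - 2*z^3 - 114*z^2 - 112*sqrt(2)*z + 228*z + 224*sqrt(2)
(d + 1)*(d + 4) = d^2 + 5*d + 4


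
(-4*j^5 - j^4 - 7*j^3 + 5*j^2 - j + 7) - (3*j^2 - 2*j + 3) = -4*j^5 - j^4 - 7*j^3 + 2*j^2 + j + 4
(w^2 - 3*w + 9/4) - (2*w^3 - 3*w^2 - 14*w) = -2*w^3 + 4*w^2 + 11*w + 9/4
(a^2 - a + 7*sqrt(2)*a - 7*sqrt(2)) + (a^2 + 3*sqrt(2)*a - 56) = 2*a^2 - a + 10*sqrt(2)*a - 56 - 7*sqrt(2)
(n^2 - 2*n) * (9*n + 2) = 9*n^3 - 16*n^2 - 4*n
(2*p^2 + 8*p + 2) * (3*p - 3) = 6*p^3 + 18*p^2 - 18*p - 6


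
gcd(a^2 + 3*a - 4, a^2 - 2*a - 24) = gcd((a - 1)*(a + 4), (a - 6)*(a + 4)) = a + 4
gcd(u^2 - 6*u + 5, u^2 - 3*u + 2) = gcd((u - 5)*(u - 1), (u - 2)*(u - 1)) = u - 1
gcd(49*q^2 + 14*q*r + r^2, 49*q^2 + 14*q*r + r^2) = 49*q^2 + 14*q*r + r^2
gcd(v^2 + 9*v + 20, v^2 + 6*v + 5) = v + 5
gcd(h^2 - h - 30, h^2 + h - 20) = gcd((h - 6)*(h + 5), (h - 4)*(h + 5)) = h + 5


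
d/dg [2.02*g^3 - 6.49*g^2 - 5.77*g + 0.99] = 6.06*g^2 - 12.98*g - 5.77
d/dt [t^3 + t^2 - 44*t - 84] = 3*t^2 + 2*t - 44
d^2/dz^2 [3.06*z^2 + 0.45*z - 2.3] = 6.12000000000000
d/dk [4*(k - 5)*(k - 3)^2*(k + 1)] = 16*k^3 - 120*k^2 + 224*k - 24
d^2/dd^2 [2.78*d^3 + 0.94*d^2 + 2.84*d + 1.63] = 16.68*d + 1.88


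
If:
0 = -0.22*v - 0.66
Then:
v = -3.00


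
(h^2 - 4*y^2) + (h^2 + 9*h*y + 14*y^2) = 2*h^2 + 9*h*y + 10*y^2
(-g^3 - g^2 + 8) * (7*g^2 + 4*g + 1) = -7*g^5 - 11*g^4 - 5*g^3 + 55*g^2 + 32*g + 8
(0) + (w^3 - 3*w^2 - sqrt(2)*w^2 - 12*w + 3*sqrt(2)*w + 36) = w^3 - 3*w^2 - sqrt(2)*w^2 - 12*w + 3*sqrt(2)*w + 36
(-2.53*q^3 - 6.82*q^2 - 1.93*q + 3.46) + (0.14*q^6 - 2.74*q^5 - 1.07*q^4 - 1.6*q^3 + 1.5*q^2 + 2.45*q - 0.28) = 0.14*q^6 - 2.74*q^5 - 1.07*q^4 - 4.13*q^3 - 5.32*q^2 + 0.52*q + 3.18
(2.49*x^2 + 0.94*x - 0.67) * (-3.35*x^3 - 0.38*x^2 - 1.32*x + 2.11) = -8.3415*x^5 - 4.0952*x^4 - 1.3995*x^3 + 4.2677*x^2 + 2.8678*x - 1.4137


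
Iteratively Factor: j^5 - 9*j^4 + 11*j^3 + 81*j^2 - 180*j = (j - 4)*(j^4 - 5*j^3 - 9*j^2 + 45*j) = (j - 5)*(j - 4)*(j^3 - 9*j) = (j - 5)*(j - 4)*(j + 3)*(j^2 - 3*j) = (j - 5)*(j - 4)*(j - 3)*(j + 3)*(j)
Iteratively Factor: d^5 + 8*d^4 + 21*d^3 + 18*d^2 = (d + 2)*(d^4 + 6*d^3 + 9*d^2) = (d + 2)*(d + 3)*(d^3 + 3*d^2) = (d + 2)*(d + 3)^2*(d^2) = d*(d + 2)*(d + 3)^2*(d)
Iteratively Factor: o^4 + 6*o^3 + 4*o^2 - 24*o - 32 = (o + 2)*(o^3 + 4*o^2 - 4*o - 16) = (o + 2)*(o + 4)*(o^2 - 4) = (o - 2)*(o + 2)*(o + 4)*(o + 2)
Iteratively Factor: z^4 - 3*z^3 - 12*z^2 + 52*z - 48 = (z - 2)*(z^3 - z^2 - 14*z + 24) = (z - 2)*(z + 4)*(z^2 - 5*z + 6) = (z - 3)*(z - 2)*(z + 4)*(z - 2)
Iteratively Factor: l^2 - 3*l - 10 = (l - 5)*(l + 2)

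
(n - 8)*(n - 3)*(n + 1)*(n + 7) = n^4 - 3*n^3 - 57*n^2 + 115*n + 168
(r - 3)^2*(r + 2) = r^3 - 4*r^2 - 3*r + 18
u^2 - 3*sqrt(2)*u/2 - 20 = (u - 4*sqrt(2))*(u + 5*sqrt(2)/2)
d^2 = d^2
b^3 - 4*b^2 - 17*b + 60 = (b - 5)*(b - 3)*(b + 4)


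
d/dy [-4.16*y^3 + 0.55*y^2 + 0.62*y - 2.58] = -12.48*y^2 + 1.1*y + 0.62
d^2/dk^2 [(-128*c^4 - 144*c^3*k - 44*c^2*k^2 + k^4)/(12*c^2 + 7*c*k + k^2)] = 2*(16*c^3 + 27*c^2*k + 9*c*k^2 + k^3)/(27*c^3 + 27*c^2*k + 9*c*k^2 + k^3)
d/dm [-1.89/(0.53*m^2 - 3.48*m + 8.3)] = (2.0034*m - 6.5772)/(0.53*m^2 - 3.48*m + 8.3)^2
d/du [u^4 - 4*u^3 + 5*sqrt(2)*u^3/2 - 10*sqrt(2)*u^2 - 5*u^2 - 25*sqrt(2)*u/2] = 4*u^3 - 12*u^2 + 15*sqrt(2)*u^2/2 - 20*sqrt(2)*u - 10*u - 25*sqrt(2)/2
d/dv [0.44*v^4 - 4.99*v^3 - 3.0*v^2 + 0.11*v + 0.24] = 1.76*v^3 - 14.97*v^2 - 6.0*v + 0.11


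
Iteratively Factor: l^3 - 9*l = (l + 3)*(l^2 - 3*l) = l*(l + 3)*(l - 3)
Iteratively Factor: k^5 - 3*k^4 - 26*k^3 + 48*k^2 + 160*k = (k - 5)*(k^4 + 2*k^3 - 16*k^2 - 32*k) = (k - 5)*(k + 2)*(k^3 - 16*k) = (k - 5)*(k - 4)*(k + 2)*(k^2 + 4*k) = (k - 5)*(k - 4)*(k + 2)*(k + 4)*(k)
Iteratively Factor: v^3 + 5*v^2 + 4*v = (v + 4)*(v^2 + v) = (v + 1)*(v + 4)*(v)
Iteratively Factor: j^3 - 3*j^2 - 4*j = (j)*(j^2 - 3*j - 4) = j*(j - 4)*(j + 1)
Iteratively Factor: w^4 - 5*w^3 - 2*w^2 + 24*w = (w + 2)*(w^3 - 7*w^2 + 12*w) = w*(w + 2)*(w^2 - 7*w + 12) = w*(w - 3)*(w + 2)*(w - 4)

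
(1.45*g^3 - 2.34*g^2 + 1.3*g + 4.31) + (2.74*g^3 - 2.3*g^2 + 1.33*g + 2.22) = 4.19*g^3 - 4.64*g^2 + 2.63*g + 6.53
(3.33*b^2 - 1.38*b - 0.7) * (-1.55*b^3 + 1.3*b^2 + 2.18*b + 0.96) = -5.1615*b^5 + 6.468*b^4 + 6.5504*b^3 - 0.7216*b^2 - 2.8508*b - 0.672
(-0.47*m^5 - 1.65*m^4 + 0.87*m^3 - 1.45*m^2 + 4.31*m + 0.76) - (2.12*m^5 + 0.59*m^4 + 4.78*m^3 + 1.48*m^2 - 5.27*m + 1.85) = -2.59*m^5 - 2.24*m^4 - 3.91*m^3 - 2.93*m^2 + 9.58*m - 1.09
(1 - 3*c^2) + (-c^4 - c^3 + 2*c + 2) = -c^4 - c^3 - 3*c^2 + 2*c + 3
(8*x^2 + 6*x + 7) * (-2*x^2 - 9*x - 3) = -16*x^4 - 84*x^3 - 92*x^2 - 81*x - 21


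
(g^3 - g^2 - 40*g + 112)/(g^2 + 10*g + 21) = (g^2 - 8*g + 16)/(g + 3)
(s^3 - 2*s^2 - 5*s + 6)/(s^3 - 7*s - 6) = (s - 1)/(s + 1)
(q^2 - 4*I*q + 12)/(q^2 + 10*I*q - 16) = (q - 6*I)/(q + 8*I)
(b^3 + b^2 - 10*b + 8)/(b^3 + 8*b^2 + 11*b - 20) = (b - 2)/(b + 5)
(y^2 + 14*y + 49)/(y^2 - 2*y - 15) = (y^2 + 14*y + 49)/(y^2 - 2*y - 15)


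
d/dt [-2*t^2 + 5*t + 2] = 5 - 4*t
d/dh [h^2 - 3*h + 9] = 2*h - 3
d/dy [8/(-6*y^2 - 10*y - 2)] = 4*(6*y + 5)/(3*y^2 + 5*y + 1)^2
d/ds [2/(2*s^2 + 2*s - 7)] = 4*(-2*s - 1)/(2*s^2 + 2*s - 7)^2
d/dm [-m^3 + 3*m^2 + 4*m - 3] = -3*m^2 + 6*m + 4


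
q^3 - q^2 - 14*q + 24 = (q - 3)*(q - 2)*(q + 4)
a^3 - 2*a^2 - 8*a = a*(a - 4)*(a + 2)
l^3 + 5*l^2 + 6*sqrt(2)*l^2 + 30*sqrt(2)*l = l*(l + 5)*(l + 6*sqrt(2))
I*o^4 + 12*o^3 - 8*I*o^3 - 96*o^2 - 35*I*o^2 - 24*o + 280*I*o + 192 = (o - 8)*(o - 8*I)*(o - 3*I)*(I*o + 1)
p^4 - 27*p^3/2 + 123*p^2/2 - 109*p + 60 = (p - 6)*(p - 4)*(p - 5/2)*(p - 1)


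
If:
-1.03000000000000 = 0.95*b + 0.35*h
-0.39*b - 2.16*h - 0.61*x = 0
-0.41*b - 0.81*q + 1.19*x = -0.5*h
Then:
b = 0.111459149047246*x - 1.16147220046985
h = 0.209710258418168 - 0.302531975985382*x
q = 1.22597007518264*x + 0.717356458520645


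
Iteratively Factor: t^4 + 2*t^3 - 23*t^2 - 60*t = (t + 3)*(t^3 - t^2 - 20*t) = (t - 5)*(t + 3)*(t^2 + 4*t) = (t - 5)*(t + 3)*(t + 4)*(t)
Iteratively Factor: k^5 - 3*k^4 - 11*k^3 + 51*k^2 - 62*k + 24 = (k - 1)*(k^4 - 2*k^3 - 13*k^2 + 38*k - 24) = (k - 1)^2*(k^3 - k^2 - 14*k + 24) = (k - 3)*(k - 1)^2*(k^2 + 2*k - 8) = (k - 3)*(k - 1)^2*(k + 4)*(k - 2)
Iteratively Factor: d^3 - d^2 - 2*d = (d + 1)*(d^2 - 2*d) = d*(d + 1)*(d - 2)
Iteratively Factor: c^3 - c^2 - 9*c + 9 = (c + 3)*(c^2 - 4*c + 3) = (c - 3)*(c + 3)*(c - 1)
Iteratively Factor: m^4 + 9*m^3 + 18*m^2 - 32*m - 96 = (m + 4)*(m^3 + 5*m^2 - 2*m - 24) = (m - 2)*(m + 4)*(m^2 + 7*m + 12) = (m - 2)*(m + 4)^2*(m + 3)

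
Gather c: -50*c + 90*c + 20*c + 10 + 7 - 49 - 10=60*c - 42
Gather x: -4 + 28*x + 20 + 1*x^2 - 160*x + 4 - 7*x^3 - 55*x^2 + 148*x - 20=-7*x^3 - 54*x^2 + 16*x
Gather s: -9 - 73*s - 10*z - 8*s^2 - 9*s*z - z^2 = -8*s^2 + s*(-9*z - 73) - z^2 - 10*z - 9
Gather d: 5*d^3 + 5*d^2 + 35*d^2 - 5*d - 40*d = 5*d^3 + 40*d^2 - 45*d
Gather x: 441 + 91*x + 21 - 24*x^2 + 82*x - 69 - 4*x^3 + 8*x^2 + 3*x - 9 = -4*x^3 - 16*x^2 + 176*x + 384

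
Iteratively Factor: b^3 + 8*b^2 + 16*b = (b)*(b^2 + 8*b + 16) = b*(b + 4)*(b + 4)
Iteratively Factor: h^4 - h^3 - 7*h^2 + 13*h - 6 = (h - 2)*(h^3 + h^2 - 5*h + 3) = (h - 2)*(h - 1)*(h^2 + 2*h - 3) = (h - 2)*(h - 1)^2*(h + 3)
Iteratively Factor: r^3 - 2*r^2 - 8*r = (r + 2)*(r^2 - 4*r) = (r - 4)*(r + 2)*(r)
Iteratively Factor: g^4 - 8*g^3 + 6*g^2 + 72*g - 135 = (g - 5)*(g^3 - 3*g^2 - 9*g + 27) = (g - 5)*(g - 3)*(g^2 - 9) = (g - 5)*(g - 3)*(g + 3)*(g - 3)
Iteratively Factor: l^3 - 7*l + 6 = (l - 1)*(l^2 + l - 6) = (l - 1)*(l + 3)*(l - 2)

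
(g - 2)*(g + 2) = g^2 - 4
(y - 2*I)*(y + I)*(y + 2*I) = y^3 + I*y^2 + 4*y + 4*I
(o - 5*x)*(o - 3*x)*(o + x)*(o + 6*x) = o^4 - o^3*x - 35*o^2*x^2 + 57*o*x^3 + 90*x^4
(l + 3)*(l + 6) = l^2 + 9*l + 18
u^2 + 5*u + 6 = (u + 2)*(u + 3)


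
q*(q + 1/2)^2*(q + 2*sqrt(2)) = q^4 + q^3 + 2*sqrt(2)*q^3 + q^2/4 + 2*sqrt(2)*q^2 + sqrt(2)*q/2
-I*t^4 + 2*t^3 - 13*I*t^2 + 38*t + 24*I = (t - 4*I)*(t + 2*I)*(t + 3*I)*(-I*t + 1)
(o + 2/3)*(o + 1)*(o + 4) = o^3 + 17*o^2/3 + 22*o/3 + 8/3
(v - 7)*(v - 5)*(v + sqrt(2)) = v^3 - 12*v^2 + sqrt(2)*v^2 - 12*sqrt(2)*v + 35*v + 35*sqrt(2)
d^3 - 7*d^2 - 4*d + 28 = (d - 7)*(d - 2)*(d + 2)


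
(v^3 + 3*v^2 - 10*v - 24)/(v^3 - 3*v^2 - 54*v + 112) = (v^3 + 3*v^2 - 10*v - 24)/(v^3 - 3*v^2 - 54*v + 112)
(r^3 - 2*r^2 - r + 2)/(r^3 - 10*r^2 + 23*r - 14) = (r + 1)/(r - 7)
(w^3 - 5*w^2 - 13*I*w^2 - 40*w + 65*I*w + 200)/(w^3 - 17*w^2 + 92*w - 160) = (w^2 - 13*I*w - 40)/(w^2 - 12*w + 32)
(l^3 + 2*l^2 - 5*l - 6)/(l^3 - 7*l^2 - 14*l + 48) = (l + 1)/(l - 8)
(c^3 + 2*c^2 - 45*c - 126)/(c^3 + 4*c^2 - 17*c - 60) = (c^2 - c - 42)/(c^2 + c - 20)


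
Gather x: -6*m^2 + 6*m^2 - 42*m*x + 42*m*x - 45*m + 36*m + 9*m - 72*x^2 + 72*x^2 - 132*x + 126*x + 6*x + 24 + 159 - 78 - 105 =0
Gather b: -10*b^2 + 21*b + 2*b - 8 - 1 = -10*b^2 + 23*b - 9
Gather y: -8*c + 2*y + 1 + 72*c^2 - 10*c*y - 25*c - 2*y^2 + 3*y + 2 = 72*c^2 - 33*c - 2*y^2 + y*(5 - 10*c) + 3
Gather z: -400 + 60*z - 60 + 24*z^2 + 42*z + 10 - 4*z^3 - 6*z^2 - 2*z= -4*z^3 + 18*z^2 + 100*z - 450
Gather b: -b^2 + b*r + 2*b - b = -b^2 + b*(r + 1)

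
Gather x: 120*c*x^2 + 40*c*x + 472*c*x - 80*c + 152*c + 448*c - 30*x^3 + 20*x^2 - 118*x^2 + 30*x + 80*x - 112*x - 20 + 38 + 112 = 520*c - 30*x^3 + x^2*(120*c - 98) + x*(512*c - 2) + 130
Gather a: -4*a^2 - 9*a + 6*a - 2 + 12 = -4*a^2 - 3*a + 10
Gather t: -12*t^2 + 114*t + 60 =-12*t^2 + 114*t + 60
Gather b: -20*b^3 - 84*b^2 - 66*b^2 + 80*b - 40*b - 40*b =-20*b^3 - 150*b^2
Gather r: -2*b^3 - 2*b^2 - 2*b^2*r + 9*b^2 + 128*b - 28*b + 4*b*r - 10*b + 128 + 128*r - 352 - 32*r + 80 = -2*b^3 + 7*b^2 + 90*b + r*(-2*b^2 + 4*b + 96) - 144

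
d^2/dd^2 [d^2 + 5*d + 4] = 2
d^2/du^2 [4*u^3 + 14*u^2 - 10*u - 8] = 24*u + 28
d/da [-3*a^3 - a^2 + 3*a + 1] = -9*a^2 - 2*a + 3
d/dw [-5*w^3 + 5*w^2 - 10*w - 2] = -15*w^2 + 10*w - 10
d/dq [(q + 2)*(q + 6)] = 2*q + 8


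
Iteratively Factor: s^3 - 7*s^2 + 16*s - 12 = (s - 2)*(s^2 - 5*s + 6) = (s - 2)^2*(s - 3)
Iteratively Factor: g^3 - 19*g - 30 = (g - 5)*(g^2 + 5*g + 6) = (g - 5)*(g + 2)*(g + 3)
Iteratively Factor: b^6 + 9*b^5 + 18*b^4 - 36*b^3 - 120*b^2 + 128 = (b + 2)*(b^5 + 7*b^4 + 4*b^3 - 44*b^2 - 32*b + 64) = (b + 2)*(b + 4)*(b^4 + 3*b^3 - 8*b^2 - 12*b + 16) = (b - 2)*(b + 2)*(b + 4)*(b^3 + 5*b^2 + 2*b - 8) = (b - 2)*(b + 2)^2*(b + 4)*(b^2 + 3*b - 4) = (b - 2)*(b + 2)^2*(b + 4)^2*(b - 1)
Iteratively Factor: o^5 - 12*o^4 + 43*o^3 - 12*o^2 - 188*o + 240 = (o + 2)*(o^4 - 14*o^3 + 71*o^2 - 154*o + 120) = (o - 3)*(o + 2)*(o^3 - 11*o^2 + 38*o - 40) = (o - 3)*(o - 2)*(o + 2)*(o^2 - 9*o + 20) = (o - 5)*(o - 3)*(o - 2)*(o + 2)*(o - 4)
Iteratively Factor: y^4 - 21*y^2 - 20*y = (y + 1)*(y^3 - y^2 - 20*y) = (y - 5)*(y + 1)*(y^2 + 4*y) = y*(y - 5)*(y + 1)*(y + 4)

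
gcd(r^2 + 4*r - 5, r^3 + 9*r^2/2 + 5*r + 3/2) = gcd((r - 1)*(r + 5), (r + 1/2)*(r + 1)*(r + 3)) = 1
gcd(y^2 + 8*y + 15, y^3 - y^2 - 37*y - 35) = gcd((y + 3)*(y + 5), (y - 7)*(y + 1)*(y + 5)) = y + 5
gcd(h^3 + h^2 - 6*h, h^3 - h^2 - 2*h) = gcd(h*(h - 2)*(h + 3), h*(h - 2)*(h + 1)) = h^2 - 2*h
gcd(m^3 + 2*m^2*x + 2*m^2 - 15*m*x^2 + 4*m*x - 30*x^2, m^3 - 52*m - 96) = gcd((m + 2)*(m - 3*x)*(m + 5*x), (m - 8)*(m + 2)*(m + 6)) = m + 2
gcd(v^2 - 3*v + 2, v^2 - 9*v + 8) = v - 1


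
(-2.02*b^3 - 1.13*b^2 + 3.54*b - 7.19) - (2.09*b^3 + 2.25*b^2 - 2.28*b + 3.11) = -4.11*b^3 - 3.38*b^2 + 5.82*b - 10.3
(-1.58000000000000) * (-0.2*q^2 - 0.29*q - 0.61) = 0.316*q^2 + 0.4582*q + 0.9638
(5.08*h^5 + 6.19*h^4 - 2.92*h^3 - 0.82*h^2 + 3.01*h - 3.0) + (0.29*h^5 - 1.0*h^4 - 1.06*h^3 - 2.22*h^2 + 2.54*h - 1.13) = 5.37*h^5 + 5.19*h^4 - 3.98*h^3 - 3.04*h^2 + 5.55*h - 4.13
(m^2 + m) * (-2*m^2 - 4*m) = -2*m^4 - 6*m^3 - 4*m^2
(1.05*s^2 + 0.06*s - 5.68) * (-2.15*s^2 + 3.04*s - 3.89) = -2.2575*s^4 + 3.063*s^3 + 8.3099*s^2 - 17.5006*s + 22.0952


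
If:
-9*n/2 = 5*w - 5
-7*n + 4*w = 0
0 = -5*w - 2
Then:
No Solution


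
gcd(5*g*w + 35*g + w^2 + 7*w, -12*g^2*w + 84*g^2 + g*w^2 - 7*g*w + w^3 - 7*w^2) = 1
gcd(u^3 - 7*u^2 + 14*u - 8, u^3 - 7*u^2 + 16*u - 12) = u - 2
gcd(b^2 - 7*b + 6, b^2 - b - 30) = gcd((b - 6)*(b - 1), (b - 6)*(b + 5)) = b - 6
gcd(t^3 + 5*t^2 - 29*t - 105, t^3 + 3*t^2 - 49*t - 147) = t^2 + 10*t + 21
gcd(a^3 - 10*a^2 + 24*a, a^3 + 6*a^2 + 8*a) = a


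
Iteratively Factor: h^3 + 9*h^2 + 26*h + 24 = (h + 4)*(h^2 + 5*h + 6) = (h + 3)*(h + 4)*(h + 2)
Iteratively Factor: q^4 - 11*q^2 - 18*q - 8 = (q - 4)*(q^3 + 4*q^2 + 5*q + 2) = (q - 4)*(q + 1)*(q^2 + 3*q + 2) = (q - 4)*(q + 1)*(q + 2)*(q + 1)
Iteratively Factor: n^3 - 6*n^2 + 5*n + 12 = (n - 3)*(n^2 - 3*n - 4) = (n - 3)*(n + 1)*(n - 4)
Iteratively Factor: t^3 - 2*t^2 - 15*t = (t - 5)*(t^2 + 3*t) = (t - 5)*(t + 3)*(t)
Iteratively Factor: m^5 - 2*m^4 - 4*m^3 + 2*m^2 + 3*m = (m + 1)*(m^4 - 3*m^3 - m^2 + 3*m) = (m + 1)^2*(m^3 - 4*m^2 + 3*m) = (m - 1)*(m + 1)^2*(m^2 - 3*m) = (m - 3)*(m - 1)*(m + 1)^2*(m)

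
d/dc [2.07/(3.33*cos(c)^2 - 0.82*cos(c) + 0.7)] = (13.7862*cos(c) - 1.6974)*sin(c)/(3.33*cos(c)^2 - 0.82*cos(c) + 0.7)^2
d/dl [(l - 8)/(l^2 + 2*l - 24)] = (l^2 + 2*l - 2*(l - 8)*(l + 1) - 24)/(l^2 + 2*l - 24)^2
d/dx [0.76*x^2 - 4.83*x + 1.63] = 1.52*x - 4.83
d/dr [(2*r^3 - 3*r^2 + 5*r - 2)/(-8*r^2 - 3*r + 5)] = (-16*r^4 - 12*r^3 + 79*r^2 - 62*r + 19)/(64*r^4 + 48*r^3 - 71*r^2 - 30*r + 25)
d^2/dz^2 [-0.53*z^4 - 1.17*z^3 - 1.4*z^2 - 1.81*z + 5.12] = -6.36*z^2 - 7.02*z - 2.8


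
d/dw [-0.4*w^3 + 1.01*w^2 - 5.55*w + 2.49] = -1.2*w^2 + 2.02*w - 5.55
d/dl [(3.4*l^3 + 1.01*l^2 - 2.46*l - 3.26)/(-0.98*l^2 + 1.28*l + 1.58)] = (-3.332*l^4 + 8.704*l^3 + 14.998*l^2 - 3.198*l + 0.286)/(0.9604*l^4 - 2.5088*l^3 - 1.4584*l^2 + 4.0448*l + 2.4964)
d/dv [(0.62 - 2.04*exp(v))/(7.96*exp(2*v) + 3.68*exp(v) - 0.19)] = (16.2384*exp(2*v) - 9.8704*exp(v) - 1.894)*exp(v)/(63.3616*exp(4*v) + 58.5856*exp(3*v) + 10.5176*exp(2*v) - 1.3984*exp(v) + 0.0361)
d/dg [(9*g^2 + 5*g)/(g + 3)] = 3*(3*g^2 + 18*g + 5)/(g^2 + 6*g + 9)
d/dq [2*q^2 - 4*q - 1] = 4*q - 4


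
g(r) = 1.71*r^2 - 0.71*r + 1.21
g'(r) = 3.42*r - 0.71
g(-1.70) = 7.36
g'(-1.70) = -6.52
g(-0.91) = 3.27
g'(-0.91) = -3.82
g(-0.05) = 1.25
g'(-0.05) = -0.88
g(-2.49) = 13.58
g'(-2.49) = -9.23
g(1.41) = 3.61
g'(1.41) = 4.11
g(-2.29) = 11.80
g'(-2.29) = -8.54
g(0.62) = 1.43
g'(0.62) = 1.41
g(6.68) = 72.77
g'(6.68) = 22.14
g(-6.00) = 67.03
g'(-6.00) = -21.23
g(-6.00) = 67.03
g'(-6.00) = -21.23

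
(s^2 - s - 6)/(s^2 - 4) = (s - 3)/(s - 2)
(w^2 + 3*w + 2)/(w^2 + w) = (w + 2)/w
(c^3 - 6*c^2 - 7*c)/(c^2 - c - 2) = c*(c - 7)/(c - 2)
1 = 1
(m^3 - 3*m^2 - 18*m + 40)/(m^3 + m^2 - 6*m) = (m^2 - m - 20)/(m*(m + 3))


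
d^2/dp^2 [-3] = 0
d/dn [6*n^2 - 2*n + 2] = 12*n - 2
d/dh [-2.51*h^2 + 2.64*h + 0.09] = 2.64 - 5.02*h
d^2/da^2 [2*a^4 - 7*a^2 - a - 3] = 24*a^2 - 14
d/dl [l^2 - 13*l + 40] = 2*l - 13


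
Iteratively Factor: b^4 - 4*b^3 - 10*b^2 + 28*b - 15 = (b + 3)*(b^3 - 7*b^2 + 11*b - 5) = (b - 5)*(b + 3)*(b^2 - 2*b + 1) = (b - 5)*(b - 1)*(b + 3)*(b - 1)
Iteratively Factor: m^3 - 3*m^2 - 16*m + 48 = (m - 3)*(m^2 - 16) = (m - 4)*(m - 3)*(m + 4)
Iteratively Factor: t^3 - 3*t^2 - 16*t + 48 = (t - 4)*(t^2 + t - 12) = (t - 4)*(t + 4)*(t - 3)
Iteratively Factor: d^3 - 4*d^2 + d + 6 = (d - 2)*(d^2 - 2*d - 3) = (d - 2)*(d + 1)*(d - 3)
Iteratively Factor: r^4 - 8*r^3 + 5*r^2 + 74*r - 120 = (r - 2)*(r^3 - 6*r^2 - 7*r + 60) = (r - 4)*(r - 2)*(r^2 - 2*r - 15) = (r - 4)*(r - 2)*(r + 3)*(r - 5)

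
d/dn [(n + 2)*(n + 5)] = 2*n + 7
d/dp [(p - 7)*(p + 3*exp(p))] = p + (p - 7)*(3*exp(p) + 1) + 3*exp(p)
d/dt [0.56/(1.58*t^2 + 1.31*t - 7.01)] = (-1.7696*t - 0.7336)/(1.58*t^2 + 1.31*t - 7.01)^2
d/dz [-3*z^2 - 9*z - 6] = -6*z - 9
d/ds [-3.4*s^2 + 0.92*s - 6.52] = 0.92 - 6.8*s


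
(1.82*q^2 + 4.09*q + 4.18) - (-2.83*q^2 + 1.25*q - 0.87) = 4.65*q^2 + 2.84*q + 5.05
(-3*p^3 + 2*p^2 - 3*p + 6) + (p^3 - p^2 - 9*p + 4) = -2*p^3 + p^2 - 12*p + 10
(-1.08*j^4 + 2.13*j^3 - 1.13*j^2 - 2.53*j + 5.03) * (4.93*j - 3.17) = -5.3244*j^5 + 13.9245*j^4 - 12.323*j^3 - 8.8908*j^2 + 32.818*j - 15.9451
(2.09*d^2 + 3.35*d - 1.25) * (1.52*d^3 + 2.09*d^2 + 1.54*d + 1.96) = 3.1768*d^5 + 9.4601*d^4 + 8.3201*d^3 + 6.6429*d^2 + 4.641*d - 2.45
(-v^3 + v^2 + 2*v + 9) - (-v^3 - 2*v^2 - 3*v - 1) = 3*v^2 + 5*v + 10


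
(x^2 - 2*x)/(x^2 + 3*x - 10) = x/(x + 5)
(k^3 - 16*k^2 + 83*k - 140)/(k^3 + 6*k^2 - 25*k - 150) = (k^2 - 11*k + 28)/(k^2 + 11*k + 30)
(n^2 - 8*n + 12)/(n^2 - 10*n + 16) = (n - 6)/(n - 8)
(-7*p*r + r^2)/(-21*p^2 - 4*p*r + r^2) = r/(3*p + r)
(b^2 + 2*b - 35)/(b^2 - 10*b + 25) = (b + 7)/(b - 5)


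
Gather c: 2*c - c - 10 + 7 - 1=c - 4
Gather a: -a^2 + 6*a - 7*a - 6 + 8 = -a^2 - a + 2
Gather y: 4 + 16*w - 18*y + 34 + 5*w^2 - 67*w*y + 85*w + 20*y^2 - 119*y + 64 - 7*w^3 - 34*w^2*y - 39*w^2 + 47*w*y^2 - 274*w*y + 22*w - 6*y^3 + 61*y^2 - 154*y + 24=-7*w^3 - 34*w^2 + 123*w - 6*y^3 + y^2*(47*w + 81) + y*(-34*w^2 - 341*w - 291) + 126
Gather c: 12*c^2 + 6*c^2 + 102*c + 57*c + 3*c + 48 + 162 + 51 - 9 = 18*c^2 + 162*c + 252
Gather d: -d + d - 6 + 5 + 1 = 0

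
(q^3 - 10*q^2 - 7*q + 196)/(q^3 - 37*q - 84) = (q - 7)/(q + 3)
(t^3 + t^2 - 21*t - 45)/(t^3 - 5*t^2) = 1 + 6/t + 9/t^2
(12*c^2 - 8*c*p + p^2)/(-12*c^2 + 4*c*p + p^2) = (-6*c + p)/(6*c + p)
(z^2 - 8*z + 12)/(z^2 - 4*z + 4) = (z - 6)/(z - 2)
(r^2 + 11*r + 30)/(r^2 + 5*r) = (r + 6)/r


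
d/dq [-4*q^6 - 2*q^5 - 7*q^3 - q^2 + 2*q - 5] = -24*q^5 - 10*q^4 - 21*q^2 - 2*q + 2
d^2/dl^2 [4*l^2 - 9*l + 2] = 8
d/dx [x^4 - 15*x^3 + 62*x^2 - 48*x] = 4*x^3 - 45*x^2 + 124*x - 48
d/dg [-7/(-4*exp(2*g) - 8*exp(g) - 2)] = -14*(exp(g) + 1)*exp(g)/(2*exp(2*g) + 4*exp(g) + 1)^2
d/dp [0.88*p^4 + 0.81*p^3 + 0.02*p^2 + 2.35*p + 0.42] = 3.52*p^3 + 2.43*p^2 + 0.04*p + 2.35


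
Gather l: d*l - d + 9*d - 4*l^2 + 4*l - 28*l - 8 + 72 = 8*d - 4*l^2 + l*(d - 24) + 64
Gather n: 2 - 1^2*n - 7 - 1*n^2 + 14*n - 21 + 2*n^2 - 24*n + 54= n^2 - 11*n + 28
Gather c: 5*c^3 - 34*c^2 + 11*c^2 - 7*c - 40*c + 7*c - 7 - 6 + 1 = 5*c^3 - 23*c^2 - 40*c - 12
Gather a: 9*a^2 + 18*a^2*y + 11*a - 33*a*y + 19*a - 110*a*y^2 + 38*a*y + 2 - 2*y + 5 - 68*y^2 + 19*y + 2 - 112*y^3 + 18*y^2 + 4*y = a^2*(18*y + 9) + a*(-110*y^2 + 5*y + 30) - 112*y^3 - 50*y^2 + 21*y + 9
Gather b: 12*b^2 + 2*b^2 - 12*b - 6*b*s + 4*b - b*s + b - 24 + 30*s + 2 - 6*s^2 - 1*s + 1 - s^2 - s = 14*b^2 + b*(-7*s - 7) - 7*s^2 + 28*s - 21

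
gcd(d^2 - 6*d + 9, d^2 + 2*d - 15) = d - 3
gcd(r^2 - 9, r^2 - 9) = r^2 - 9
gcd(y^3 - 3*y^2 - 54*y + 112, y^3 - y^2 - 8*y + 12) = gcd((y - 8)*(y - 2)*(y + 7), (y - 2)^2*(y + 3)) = y - 2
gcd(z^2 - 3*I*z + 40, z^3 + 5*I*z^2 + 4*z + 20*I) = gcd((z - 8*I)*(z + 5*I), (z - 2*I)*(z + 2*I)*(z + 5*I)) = z + 5*I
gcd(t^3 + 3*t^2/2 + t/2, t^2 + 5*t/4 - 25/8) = 1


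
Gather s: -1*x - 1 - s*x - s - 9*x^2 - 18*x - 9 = s*(-x - 1) - 9*x^2 - 19*x - 10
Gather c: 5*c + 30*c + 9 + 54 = 35*c + 63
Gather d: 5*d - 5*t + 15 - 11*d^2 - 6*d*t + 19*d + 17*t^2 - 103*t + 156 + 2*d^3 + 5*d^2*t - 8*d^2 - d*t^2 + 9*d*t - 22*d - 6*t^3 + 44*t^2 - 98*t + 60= 2*d^3 + d^2*(5*t - 19) + d*(-t^2 + 3*t + 2) - 6*t^3 + 61*t^2 - 206*t + 231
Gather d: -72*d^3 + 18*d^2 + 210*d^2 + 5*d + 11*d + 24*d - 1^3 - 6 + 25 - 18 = -72*d^3 + 228*d^2 + 40*d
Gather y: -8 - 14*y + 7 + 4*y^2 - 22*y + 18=4*y^2 - 36*y + 17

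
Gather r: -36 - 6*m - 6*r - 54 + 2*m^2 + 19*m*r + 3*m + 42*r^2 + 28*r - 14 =2*m^2 - 3*m + 42*r^2 + r*(19*m + 22) - 104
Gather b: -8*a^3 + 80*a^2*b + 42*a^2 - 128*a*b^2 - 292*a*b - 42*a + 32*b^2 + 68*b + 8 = -8*a^3 + 42*a^2 - 42*a + b^2*(32 - 128*a) + b*(80*a^2 - 292*a + 68) + 8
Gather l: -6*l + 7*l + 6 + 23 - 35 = l - 6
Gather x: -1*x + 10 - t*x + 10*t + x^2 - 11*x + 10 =10*t + x^2 + x*(-t - 12) + 20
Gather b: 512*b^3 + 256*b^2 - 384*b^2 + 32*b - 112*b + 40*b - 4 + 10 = 512*b^3 - 128*b^2 - 40*b + 6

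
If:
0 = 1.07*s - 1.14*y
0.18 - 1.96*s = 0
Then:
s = 0.09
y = 0.09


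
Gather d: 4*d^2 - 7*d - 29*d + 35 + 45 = 4*d^2 - 36*d + 80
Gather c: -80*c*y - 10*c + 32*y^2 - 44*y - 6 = c*(-80*y - 10) + 32*y^2 - 44*y - 6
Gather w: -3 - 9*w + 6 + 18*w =9*w + 3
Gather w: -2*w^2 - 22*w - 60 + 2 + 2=-2*w^2 - 22*w - 56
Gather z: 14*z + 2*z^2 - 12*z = 2*z^2 + 2*z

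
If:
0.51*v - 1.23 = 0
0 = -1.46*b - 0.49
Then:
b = -0.34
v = 2.41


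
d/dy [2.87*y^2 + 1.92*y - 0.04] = 5.74*y + 1.92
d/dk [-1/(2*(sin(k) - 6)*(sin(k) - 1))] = (2*sin(k) - 7)*cos(k)/(2*(sin(k) - 6)^2*(sin(k) - 1)^2)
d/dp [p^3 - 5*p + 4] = 3*p^2 - 5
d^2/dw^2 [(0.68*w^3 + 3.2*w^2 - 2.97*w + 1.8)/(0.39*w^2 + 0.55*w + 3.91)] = (-3.938738*w^3 - 18.86136*w^2 + 91.865766*w + 106.21717)/(0.059319*w^6 + 0.250965*w^5 + 2.138058*w^4 + 5.198545*w^3 + 21.435402*w^2 + 25.225365*w + 59.776471)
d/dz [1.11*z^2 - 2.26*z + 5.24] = 2.22*z - 2.26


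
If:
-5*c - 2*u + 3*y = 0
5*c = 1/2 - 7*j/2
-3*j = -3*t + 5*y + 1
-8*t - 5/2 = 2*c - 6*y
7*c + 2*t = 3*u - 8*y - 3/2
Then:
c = 2111/12584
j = -609/6292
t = -10545/12584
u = -17447/12584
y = -8113/12584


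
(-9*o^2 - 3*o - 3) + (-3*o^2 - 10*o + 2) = -12*o^2 - 13*o - 1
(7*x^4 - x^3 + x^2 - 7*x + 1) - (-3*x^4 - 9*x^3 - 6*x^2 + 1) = 10*x^4 + 8*x^3 + 7*x^2 - 7*x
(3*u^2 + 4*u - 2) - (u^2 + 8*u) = 2*u^2 - 4*u - 2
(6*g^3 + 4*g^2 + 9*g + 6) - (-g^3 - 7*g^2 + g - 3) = 7*g^3 + 11*g^2 + 8*g + 9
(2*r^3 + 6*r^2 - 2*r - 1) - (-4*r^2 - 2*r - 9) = 2*r^3 + 10*r^2 + 8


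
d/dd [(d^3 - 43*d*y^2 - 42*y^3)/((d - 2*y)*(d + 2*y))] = (d^4 + 31*d^2*y^2 + 84*d*y^3 + 172*y^4)/(d^4 - 8*d^2*y^2 + 16*y^4)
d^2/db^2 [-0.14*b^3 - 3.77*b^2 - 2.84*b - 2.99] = -0.84*b - 7.54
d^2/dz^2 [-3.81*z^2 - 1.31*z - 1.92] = -7.62000000000000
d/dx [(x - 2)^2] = 2*x - 4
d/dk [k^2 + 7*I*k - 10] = 2*k + 7*I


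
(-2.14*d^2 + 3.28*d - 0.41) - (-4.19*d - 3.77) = -2.14*d^2 + 7.47*d + 3.36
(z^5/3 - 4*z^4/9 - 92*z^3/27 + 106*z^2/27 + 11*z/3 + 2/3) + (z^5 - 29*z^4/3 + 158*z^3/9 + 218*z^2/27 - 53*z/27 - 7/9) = 4*z^5/3 - 91*z^4/9 + 382*z^3/27 + 12*z^2 + 46*z/27 - 1/9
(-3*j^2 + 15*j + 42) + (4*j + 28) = -3*j^2 + 19*j + 70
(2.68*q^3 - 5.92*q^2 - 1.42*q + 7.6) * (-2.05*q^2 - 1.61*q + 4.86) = -5.494*q^5 + 7.8212*q^4 + 25.467*q^3 - 42.065*q^2 - 19.1372*q + 36.936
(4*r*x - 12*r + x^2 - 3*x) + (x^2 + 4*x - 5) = 4*r*x - 12*r + 2*x^2 + x - 5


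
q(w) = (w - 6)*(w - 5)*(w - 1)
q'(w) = (w - 6)*(w - 5) + (w - 6)*(w - 1) + (w - 5)*(w - 1)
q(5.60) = -1.10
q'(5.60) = 0.68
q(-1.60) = -130.42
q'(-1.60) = 87.08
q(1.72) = 10.11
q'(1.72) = 8.60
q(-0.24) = -40.55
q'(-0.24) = 46.93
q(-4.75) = -602.67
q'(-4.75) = 222.69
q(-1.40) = -113.66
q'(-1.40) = 80.48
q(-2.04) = -172.07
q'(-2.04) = 102.44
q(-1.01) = -84.68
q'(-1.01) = 68.30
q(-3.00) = -288.00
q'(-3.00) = 140.00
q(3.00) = 12.00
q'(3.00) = -4.00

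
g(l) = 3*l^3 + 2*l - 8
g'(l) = 9*l^2 + 2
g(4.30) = 239.12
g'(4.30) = 168.41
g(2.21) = 28.80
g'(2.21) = 45.96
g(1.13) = -1.41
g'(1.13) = 13.49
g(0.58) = -6.25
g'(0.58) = 5.03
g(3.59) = 137.98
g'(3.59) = 117.99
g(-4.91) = -372.93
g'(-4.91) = 218.97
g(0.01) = -7.98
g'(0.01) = 2.00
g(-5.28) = -460.15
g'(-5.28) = 252.91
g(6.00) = 652.00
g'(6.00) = 326.00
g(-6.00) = -668.00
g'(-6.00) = 326.00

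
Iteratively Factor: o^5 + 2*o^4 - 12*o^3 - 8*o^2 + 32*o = (o + 2)*(o^4 - 12*o^2 + 16*o) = (o - 2)*(o + 2)*(o^3 + 2*o^2 - 8*o) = (o - 2)*(o + 2)*(o + 4)*(o^2 - 2*o) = (o - 2)^2*(o + 2)*(o + 4)*(o)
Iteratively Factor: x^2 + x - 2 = (x + 2)*(x - 1)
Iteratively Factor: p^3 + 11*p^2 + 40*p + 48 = (p + 4)*(p^2 + 7*p + 12) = (p + 4)^2*(p + 3)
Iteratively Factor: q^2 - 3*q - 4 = (q + 1)*(q - 4)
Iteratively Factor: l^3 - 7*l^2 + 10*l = (l)*(l^2 - 7*l + 10) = l*(l - 2)*(l - 5)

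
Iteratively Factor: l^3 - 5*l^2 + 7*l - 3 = (l - 1)*(l^2 - 4*l + 3) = (l - 3)*(l - 1)*(l - 1)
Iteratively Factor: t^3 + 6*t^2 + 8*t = (t + 2)*(t^2 + 4*t) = t*(t + 2)*(t + 4)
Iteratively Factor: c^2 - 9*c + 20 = (c - 4)*(c - 5)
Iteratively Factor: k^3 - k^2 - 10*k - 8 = (k + 2)*(k^2 - 3*k - 4) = (k + 1)*(k + 2)*(k - 4)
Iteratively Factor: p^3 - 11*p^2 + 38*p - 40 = (p - 2)*(p^2 - 9*p + 20) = (p - 4)*(p - 2)*(p - 5)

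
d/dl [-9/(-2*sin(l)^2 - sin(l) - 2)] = -9*(4*sin(l) + 1)*cos(l)/(sin(l) - cos(2*l) + 3)^2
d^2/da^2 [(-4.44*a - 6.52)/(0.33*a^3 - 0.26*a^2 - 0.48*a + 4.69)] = (-2.901096*a^5 - 6.234624*a^4 + 6.943776*a^3 + 86.013552*a^2 + 23.179032*a - 38.896048)/(0.035937*a^9 - 0.084942*a^8 - 0.089892*a^7 + 1.761751*a^6 - 2.28366*a^5 - 3.685956*a^4 + 25.177419*a^3 - 13.91523*a^2 - 31.674384*a + 103.161709)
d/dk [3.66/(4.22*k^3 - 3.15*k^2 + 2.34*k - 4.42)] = (-46.3356*k^2 + 23.058*k - 8.5644)/(4.22*k^3 - 3.15*k^2 + 2.34*k - 4.42)^2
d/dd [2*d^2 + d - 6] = 4*d + 1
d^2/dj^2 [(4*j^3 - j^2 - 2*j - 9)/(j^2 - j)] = 2*(j^3 - 27*j^2 + 27*j - 9)/(j^3*(j^3 - 3*j^2 + 3*j - 1))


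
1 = 1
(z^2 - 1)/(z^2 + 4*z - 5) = (z + 1)/(z + 5)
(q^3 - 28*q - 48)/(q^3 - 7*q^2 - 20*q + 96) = (q^2 - 4*q - 12)/(q^2 - 11*q + 24)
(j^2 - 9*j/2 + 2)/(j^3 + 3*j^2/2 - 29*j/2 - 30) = (2*j - 1)/(2*j^2 + 11*j + 15)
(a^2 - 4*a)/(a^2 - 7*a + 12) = a/(a - 3)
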